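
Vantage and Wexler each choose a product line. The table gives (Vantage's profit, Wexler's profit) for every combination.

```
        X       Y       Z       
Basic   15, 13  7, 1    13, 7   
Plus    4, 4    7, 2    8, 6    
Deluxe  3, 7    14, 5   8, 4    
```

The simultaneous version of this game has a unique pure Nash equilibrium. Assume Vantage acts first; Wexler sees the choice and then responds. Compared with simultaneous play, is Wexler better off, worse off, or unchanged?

Wexler best-responds to each possible Vantage move:
- Basic: Wexler compares 13, 1, 7 and picks X; Vantage would get 15.
- Plus: Wexler compares 4, 2, 6 and picks Z; Vantage would get 8.
- Deluxe: Wexler compares 7, 5, 4 and picks X; Vantage would get 3.
Among 15, 8, 3, the best is 15 at Basic. Subgame-perfect outcome: (Basic, X) with payoffs (15, 13).
For the simultaneous game, intersect best replies.
Vantage's best replies: X→Basic; Y→Deluxe; Z→Basic.
Wexler's best replies: Basic→X; Plus→Z; Deluxe→X.
Only (Basic, X) has each player best-responding; Nash payoffs (15, 13).
Wexler earns 13 sequentially versus 13 at the Nash outcome: unchanged.

unchanged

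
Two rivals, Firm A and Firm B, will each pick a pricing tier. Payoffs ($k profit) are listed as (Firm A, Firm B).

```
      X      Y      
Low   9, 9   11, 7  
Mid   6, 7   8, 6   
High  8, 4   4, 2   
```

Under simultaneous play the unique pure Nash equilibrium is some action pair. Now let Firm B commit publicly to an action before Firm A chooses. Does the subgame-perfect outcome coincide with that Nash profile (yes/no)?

Firm A best-responds to each possible Firm B move:
- X → Firm A plays Low (best of 9, 6, 8); Firm B gets 9.
- Y → Firm A plays Low (best of 11, 8, 4); Firm B gets 7.
Among 9, 7, the best is 9 at X. Subgame-perfect outcome: (Low, X) with payoffs (9, 9).
For the simultaneous game, intersect best replies.
Firm A's best replies: X→Low; Y→Low.
Firm B's best replies: Low→X; Mid→X; High→X.
Only (Low, X) has each player best-responding; Nash payoffs (9, 9).
Sequential outcome (Low, X) coincides with the Nash profile (Low, X).

yes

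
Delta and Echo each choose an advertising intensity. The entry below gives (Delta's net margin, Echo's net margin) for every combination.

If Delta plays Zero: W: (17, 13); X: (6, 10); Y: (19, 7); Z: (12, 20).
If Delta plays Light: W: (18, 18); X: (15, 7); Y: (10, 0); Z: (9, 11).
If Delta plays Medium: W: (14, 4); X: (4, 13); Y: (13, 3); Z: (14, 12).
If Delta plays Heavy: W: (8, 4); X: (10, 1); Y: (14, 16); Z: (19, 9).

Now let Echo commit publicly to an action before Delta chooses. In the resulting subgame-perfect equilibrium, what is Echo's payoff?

Work backward from Delta's decision.
- W: Delta compares 17, 18, 14, 8 and picks Light; Echo would get 18.
- X: Delta compares 6, 15, 4, 10 and picks Light; Echo would get 7.
- Y: Delta compares 19, 10, 13, 14 and picks Zero; Echo would get 7.
- Z: Delta compares 12, 9, 14, 19 and picks Heavy; Echo would get 9.
Maximizing over 18, 7, 7, 9, Echo chooses W. Subgame-perfect outcome: (Light, W) with payoffs (18, 18).

18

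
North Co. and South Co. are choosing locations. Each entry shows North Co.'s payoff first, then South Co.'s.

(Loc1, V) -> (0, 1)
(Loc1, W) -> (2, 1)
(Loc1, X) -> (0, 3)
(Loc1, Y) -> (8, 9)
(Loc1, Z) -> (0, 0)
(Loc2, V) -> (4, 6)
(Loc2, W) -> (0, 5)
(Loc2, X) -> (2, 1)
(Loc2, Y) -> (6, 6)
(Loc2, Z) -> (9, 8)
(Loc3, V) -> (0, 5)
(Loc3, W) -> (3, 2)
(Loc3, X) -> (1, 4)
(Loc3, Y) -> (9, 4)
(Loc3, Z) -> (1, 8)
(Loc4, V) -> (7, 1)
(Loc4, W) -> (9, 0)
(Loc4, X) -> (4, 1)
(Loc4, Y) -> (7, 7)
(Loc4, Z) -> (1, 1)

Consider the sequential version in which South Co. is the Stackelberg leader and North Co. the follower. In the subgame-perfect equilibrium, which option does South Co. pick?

Work backward from North Co.'s decision.
- V: North Co. compares 0, 4, 0, 7 and picks Loc4; South Co. would get 1.
- W: North Co. compares 2, 0, 3, 9 and picks Loc4; South Co. would get 0.
- X: North Co. compares 0, 2, 1, 4 and picks Loc4; South Co. would get 1.
- Y: North Co. compares 8, 6, 9, 7 and picks Loc3; South Co. would get 4.
- Z: North Co. compares 0, 9, 1, 1 and picks Loc2; South Co. would get 8.
Maximizing over 1, 0, 1, 4, 8, South Co. chooses Z. Subgame-perfect outcome: (Loc2, Z) with payoffs (9, 8).

Z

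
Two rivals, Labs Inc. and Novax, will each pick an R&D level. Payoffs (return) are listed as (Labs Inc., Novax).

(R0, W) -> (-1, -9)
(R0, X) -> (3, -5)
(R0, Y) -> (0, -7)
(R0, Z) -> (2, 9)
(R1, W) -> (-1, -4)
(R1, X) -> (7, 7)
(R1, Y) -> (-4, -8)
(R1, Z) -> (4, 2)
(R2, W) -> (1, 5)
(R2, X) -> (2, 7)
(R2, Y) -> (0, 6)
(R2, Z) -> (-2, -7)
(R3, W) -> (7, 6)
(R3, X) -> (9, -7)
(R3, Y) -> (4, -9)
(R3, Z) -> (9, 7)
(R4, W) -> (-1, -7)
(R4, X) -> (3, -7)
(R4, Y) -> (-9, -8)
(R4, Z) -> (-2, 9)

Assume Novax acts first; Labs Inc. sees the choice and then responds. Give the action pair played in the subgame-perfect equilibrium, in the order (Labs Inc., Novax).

Labs Inc. best-responds to each possible Novax move:
- W → Labs Inc. plays R3 (best of -1, -1, 1, 7, -1); Novax gets 6.
- X → Labs Inc. plays R3 (best of 3, 7, 2, 9, 3); Novax gets -7.
- Y → Labs Inc. plays R3 (best of 0, -4, 0, 4, -9); Novax gets -9.
- Z → Labs Inc. plays R3 (best of 2, 4, -2, 9, -2); Novax gets 7.
Maximizing over 6, -7, -9, 7, Novax chooses Z. Subgame-perfect outcome: (R3, Z) with payoffs (9, 7).

(R3, Z)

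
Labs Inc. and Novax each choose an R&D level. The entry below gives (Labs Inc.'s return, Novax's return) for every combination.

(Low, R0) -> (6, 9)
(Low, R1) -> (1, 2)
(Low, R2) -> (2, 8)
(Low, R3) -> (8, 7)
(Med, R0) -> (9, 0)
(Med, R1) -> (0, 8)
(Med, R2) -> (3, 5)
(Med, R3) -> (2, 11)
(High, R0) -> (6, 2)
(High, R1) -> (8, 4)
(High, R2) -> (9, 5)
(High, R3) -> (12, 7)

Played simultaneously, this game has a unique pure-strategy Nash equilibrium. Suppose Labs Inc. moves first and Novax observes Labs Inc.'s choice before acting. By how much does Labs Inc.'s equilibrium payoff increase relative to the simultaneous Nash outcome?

0

Novax best-responds to each possible Labs Inc. move:
- Low → Novax plays R0 (best of 9, 2, 8, 7); Labs Inc. gets 6.
- Med → Novax plays R3 (best of 0, 8, 5, 11); Labs Inc. gets 2.
- High → Novax plays R3 (best of 2, 4, 5, 7); Labs Inc. gets 12.
Among 6, 2, 12, the best is 12 at High. Subgame-perfect outcome: (High, R3) with payoffs (12, 7).
Under simultaneous play:
Labs Inc.'s best replies: R0→Med; R1→High; R2→High; R3→High.
Novax's best replies: Low→R0; Med→R3; High→R3.
The unique mutual best reply is (High, R3), giving (12, 7).
Labs Inc.'s commitment gain: 12 − 12 = 0.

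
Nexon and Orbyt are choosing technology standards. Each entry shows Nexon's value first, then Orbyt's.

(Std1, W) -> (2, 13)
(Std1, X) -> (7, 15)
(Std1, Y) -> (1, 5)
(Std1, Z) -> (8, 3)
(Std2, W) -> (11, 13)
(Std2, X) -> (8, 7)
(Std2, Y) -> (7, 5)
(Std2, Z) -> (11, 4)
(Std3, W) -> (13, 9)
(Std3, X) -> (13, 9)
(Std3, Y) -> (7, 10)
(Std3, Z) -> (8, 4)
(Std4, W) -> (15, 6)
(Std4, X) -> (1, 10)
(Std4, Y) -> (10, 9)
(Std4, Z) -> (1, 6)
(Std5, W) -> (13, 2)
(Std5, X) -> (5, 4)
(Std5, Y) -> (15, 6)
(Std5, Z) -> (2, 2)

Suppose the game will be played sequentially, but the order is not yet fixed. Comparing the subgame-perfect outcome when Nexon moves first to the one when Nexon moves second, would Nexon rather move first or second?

If Nexon leads: Orbyt's best replies are Std1→X, Std2→W, Std3→Y, Std4→X, Std5→Y; Nexon's induced payoffs 7, 11, 7, 1, 15; outcome (Std5, Y), payoffs (15, 6).
If Orbyt leads: Nexon's best replies are W→Std4, X→Std3, Y→Std5, Z→Std2; Orbyt's induced payoffs 6, 9, 6, 4; outcome (Std3, X), payoffs (13, 9).
Nexon gets 15 moving first and 13 moving second, so Nexon prefers to move first.

first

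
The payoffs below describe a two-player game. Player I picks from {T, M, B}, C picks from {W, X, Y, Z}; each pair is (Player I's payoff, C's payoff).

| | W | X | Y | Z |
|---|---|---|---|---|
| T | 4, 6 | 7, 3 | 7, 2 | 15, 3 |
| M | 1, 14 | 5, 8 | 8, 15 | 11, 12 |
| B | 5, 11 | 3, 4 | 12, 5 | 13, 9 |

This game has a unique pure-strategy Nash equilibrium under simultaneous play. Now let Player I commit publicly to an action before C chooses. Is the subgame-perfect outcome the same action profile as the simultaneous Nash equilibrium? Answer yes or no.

no

C best-responds to each possible Player I move:
- T: BR = W, leader payoff 4.
- M: BR = Y, leader payoff 8.
- B: BR = W, leader payoff 5.
Player I's induced payoffs are 4, 8, 5, so Player I commits to M. Subgame-perfect outcome: (M, Y) with payoffs (8, 15).
For the simultaneous game, intersect best replies.
Player I's best replies: W→B; X→T; Y→B; Z→T.
C's best replies: T→W; M→Y; B→W.
The unique mutual best reply is (B, W), giving (5, 11).
Sequential outcome (M, Y) differs from the Nash profile (B, W).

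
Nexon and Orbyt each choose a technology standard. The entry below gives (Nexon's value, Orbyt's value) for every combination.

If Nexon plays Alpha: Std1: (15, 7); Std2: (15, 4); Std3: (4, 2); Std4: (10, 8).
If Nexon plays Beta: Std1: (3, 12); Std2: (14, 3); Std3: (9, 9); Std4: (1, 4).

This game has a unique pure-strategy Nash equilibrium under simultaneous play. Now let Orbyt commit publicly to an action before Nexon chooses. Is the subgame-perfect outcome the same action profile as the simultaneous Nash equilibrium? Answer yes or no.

Work backward from Nexon's decision.
- Std1: BR = Alpha, leader payoff 7.
- Std2: BR = Alpha, leader payoff 4.
- Std3: BR = Beta, leader payoff 9.
- Std4: BR = Alpha, leader payoff 8.
Orbyt's induced payoffs are 7, 4, 9, 8, so Orbyt commits to Std3. Subgame-perfect outcome: (Beta, Std3) with payoffs (9, 9).
Under simultaneous play:
Nexon's best replies: Std1→Alpha; Std2→Alpha; Std3→Beta; Std4→Alpha.
Orbyt's best replies: Alpha→Std4; Beta→Std1.
The unique mutual best reply is (Alpha, Std4), giving (10, 8).
Sequential outcome (Beta, Std3) differs from the Nash profile (Alpha, Std4).

no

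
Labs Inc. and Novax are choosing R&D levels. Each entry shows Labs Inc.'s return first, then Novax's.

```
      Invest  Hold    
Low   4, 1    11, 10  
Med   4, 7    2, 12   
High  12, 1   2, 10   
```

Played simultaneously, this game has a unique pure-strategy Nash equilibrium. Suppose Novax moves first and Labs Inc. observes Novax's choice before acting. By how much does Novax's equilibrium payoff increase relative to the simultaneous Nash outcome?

Solve by backward induction (Novax leads).
- Invest: Labs Inc. compares 4, 4, 12 and picks High; Novax would get 1.
- Hold: Labs Inc. compares 11, 2, 2 and picks Low; Novax would get 10.
Maximizing over 1, 10, Novax chooses Hold. Subgame-perfect outcome: (Low, Hold) with payoffs (11, 10).
Under simultaneous play:
Labs Inc.'s best replies: Invest→High; Hold→Low.
Novax's best replies: Low→Hold; Med→Hold; High→Hold.
Only (Low, Hold) has each player best-responding; Nash payoffs (11, 10).
Novax's commitment gain: 10 − 10 = 0.

0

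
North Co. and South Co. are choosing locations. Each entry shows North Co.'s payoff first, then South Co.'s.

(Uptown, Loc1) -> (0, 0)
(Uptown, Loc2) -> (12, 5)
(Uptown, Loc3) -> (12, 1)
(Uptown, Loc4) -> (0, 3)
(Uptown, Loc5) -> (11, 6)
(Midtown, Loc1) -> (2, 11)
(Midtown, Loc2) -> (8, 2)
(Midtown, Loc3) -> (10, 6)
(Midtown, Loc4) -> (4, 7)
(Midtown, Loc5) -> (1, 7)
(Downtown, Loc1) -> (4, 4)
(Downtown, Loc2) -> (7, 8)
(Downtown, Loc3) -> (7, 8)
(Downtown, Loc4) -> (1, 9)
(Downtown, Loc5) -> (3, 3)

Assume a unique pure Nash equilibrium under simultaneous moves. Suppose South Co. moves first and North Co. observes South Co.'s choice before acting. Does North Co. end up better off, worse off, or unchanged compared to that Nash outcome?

Backward induction with South Co. moving first.
- Loc1: BR = Downtown, leader payoff 4.
- Loc2: BR = Uptown, leader payoff 5.
- Loc3: BR = Uptown, leader payoff 1.
- Loc4: BR = Midtown, leader payoff 7.
- Loc5: BR = Uptown, leader payoff 6.
Among 4, 5, 1, 7, 6, the best is 7 at Loc4. Subgame-perfect outcome: (Midtown, Loc4) with payoffs (4, 7).
Under simultaneous play:
North Co.'s best replies: Loc1→Downtown; Loc2→Uptown; Loc3→Uptown; Loc4→Midtown; Loc5→Uptown.
South Co.'s best replies: Uptown→Loc5; Midtown→Loc1; Downtown→Loc4.
The unique mutual best reply is (Uptown, Loc5), giving (11, 6).
North Co. earns 4 sequentially versus 11 at the Nash outcome: worse off.

worse off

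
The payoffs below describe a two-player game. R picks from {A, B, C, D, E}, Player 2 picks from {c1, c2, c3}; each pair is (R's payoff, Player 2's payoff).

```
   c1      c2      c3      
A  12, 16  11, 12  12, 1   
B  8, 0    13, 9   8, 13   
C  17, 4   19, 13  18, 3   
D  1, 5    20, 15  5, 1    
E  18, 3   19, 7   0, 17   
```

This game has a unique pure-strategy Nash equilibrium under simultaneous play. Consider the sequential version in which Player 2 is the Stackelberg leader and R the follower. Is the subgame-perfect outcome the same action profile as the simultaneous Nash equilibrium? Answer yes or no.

yes

R best-responds to each possible Player 2 move:
- c1: BR = E, leader payoff 3.
- c2: BR = D, leader payoff 15.
- c3: BR = C, leader payoff 3.
Among 3, 15, 3, the best is 15 at c2. Subgame-perfect outcome: (D, c2) with payoffs (20, 15).
For the simultaneous game, intersect best replies.
R's best replies: c1→E; c2→D; c3→C.
Player 2's best replies: A→c1; B→c3; C→c2; D→c2; E→c3.
Only (D, c2) has each player best-responding; Nash payoffs (20, 15).
Sequential outcome (D, c2) coincides with the Nash profile (D, c2).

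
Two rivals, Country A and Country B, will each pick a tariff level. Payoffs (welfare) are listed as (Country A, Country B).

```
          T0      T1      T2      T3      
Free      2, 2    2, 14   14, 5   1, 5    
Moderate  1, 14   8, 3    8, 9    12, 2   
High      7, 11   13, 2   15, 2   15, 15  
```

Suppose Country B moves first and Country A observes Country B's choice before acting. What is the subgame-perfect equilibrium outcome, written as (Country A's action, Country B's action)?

(High, T3)

Work backward from Country A's decision.
- T0: BR = High, leader payoff 11.
- T1: BR = High, leader payoff 2.
- T2: BR = High, leader payoff 2.
- T3: BR = High, leader payoff 15.
Maximizing over 11, 2, 2, 15, Country B chooses T3. Subgame-perfect outcome: (High, T3) with payoffs (15, 15).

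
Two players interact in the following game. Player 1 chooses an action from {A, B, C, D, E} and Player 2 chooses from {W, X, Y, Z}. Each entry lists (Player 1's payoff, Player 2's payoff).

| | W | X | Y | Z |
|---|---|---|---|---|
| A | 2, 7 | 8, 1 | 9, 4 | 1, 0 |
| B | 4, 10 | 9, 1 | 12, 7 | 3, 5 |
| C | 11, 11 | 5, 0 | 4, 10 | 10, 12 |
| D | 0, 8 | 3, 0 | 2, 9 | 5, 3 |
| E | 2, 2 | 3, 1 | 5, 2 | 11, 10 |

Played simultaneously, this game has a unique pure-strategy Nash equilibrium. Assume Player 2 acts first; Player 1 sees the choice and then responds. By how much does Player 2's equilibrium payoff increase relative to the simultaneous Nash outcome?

1

Backward induction with Player 2 moving first.
- W: BR = C, leader payoff 11.
- X: BR = B, leader payoff 1.
- Y: BR = B, leader payoff 7.
- Z: BR = E, leader payoff 10.
Player 2's induced payoffs are 11, 1, 7, 10, so Player 2 commits to W. Subgame-perfect outcome: (C, W) with payoffs (11, 11).
Now find the simultaneous Nash equilibrium.
Player 1's best replies: W→C; X→B; Y→B; Z→E.
Player 2's best replies: A→W; B→W; C→Z; D→Y; E→Z.
The unique mutual best reply is (E, Z), giving (11, 10).
Player 2's commitment gain: 11 − 10 = 1.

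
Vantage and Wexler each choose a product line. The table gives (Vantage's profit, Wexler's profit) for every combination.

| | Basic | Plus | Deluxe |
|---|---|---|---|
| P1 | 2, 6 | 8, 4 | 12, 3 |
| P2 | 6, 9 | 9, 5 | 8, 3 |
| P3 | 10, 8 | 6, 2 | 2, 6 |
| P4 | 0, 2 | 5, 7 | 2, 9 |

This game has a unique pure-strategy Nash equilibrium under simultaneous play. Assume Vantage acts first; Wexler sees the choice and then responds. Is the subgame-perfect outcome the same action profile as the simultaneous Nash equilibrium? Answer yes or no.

yes

Backward induction with Vantage moving first.
- P1: Wexler compares 6, 4, 3 and picks Basic; Vantage would get 2.
- P2: Wexler compares 9, 5, 3 and picks Basic; Vantage would get 6.
- P3: Wexler compares 8, 2, 6 and picks Basic; Vantage would get 10.
- P4: Wexler compares 2, 7, 9 and picks Deluxe; Vantage would get 2.
Maximizing over 2, 6, 10, 2, Vantage chooses P3. Subgame-perfect outcome: (P3, Basic) with payoffs (10, 8).
For the simultaneous game, intersect best replies.
Vantage's best replies: Basic→P3; Plus→P2; Deluxe→P1.
Wexler's best replies: P1→Basic; P2→Basic; P3→Basic; P4→Deluxe.
The unique mutual best reply is (P3, Basic), giving (10, 8).
Sequential outcome (P3, Basic) coincides with the Nash profile (P3, Basic).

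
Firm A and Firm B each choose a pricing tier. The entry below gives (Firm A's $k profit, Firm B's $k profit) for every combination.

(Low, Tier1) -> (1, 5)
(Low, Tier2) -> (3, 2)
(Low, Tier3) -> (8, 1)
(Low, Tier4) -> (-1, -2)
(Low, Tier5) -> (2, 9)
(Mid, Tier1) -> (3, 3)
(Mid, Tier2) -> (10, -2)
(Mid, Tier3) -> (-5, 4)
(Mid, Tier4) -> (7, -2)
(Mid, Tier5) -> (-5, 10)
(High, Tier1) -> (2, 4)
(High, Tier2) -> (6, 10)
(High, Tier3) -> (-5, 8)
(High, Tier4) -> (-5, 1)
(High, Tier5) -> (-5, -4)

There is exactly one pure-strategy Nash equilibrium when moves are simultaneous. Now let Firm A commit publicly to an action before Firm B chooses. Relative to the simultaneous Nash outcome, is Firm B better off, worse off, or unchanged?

Solve by backward induction (Firm A leads).
- Low: BR = Tier5, leader payoff 2.
- Mid: BR = Tier5, leader payoff -5.
- High: BR = Tier2, leader payoff 6.
Maximizing over 2, -5, 6, Firm A chooses High. Subgame-perfect outcome: (High, Tier2) with payoffs (6, 10).
For the simultaneous game, intersect best replies.
Firm A's best replies: Tier1→Mid; Tier2→Mid; Tier3→Low; Tier4→Mid; Tier5→Low.
Firm B's best replies: Low→Tier5; Mid→Tier5; High→Tier2.
Only (Low, Tier5) has each player best-responding; Nash payoffs (2, 9).
Firm B earns 10 sequentially versus 9 at the Nash outcome: better off.

better off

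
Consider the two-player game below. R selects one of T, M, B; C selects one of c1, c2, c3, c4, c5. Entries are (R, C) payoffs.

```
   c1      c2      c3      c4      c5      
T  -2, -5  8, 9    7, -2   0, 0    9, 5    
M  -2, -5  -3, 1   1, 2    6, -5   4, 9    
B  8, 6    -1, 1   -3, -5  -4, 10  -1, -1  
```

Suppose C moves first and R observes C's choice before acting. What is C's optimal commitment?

c2

Work backward from R's decision.
- c1: BR = B, leader payoff 6.
- c2: BR = T, leader payoff 9.
- c3: BR = T, leader payoff -2.
- c4: BR = M, leader payoff -5.
- c5: BR = T, leader payoff 5.
Among 6, 9, -2, -5, 5, the best is 9 at c2. Subgame-perfect outcome: (T, c2) with payoffs (8, 9).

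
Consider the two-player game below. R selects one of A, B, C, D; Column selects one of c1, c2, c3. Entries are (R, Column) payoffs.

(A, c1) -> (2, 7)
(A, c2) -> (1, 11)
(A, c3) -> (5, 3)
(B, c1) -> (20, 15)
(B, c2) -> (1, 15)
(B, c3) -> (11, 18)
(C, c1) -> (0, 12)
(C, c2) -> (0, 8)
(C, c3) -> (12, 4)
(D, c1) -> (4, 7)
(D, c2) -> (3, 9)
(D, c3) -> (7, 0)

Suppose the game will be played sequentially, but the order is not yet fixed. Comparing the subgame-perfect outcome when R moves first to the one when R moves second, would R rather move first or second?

second

If R leads: Column's best replies are A→c2, B→c3, C→c1, D→c2; R's induced payoffs 1, 11, 0, 3; outcome (B, c3), payoffs (11, 18).
If Column leads: R's best replies are c1→B, c2→D, c3→C; Column's induced payoffs 15, 9, 4; outcome (B, c1), payoffs (20, 15).
R gets 11 moving first and 20 moving second, so R prefers to move second.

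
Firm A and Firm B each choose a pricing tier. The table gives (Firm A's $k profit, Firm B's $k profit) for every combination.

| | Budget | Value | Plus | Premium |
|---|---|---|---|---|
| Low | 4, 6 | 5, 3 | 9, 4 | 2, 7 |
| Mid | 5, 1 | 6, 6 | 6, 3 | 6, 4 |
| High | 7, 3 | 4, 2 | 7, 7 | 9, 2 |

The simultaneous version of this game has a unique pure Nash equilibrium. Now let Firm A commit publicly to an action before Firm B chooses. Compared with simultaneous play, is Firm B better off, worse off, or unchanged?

better off

Solve by backward induction (Firm A leads).
- Low: BR = Premium, leader payoff 2.
- Mid: BR = Value, leader payoff 6.
- High: BR = Plus, leader payoff 7.
Maximizing over 2, 6, 7, Firm A chooses High. Subgame-perfect outcome: (High, Plus) with payoffs (7, 7).
Now find the simultaneous Nash equilibrium.
Firm A's best replies: Budget→High; Value→Mid; Plus→Low; Premium→High.
Firm B's best replies: Low→Premium; Mid→Value; High→Plus.
The unique mutual best reply is (Mid, Value), giving (6, 6).
Firm B earns 7 sequentially versus 6 at the Nash outcome: better off.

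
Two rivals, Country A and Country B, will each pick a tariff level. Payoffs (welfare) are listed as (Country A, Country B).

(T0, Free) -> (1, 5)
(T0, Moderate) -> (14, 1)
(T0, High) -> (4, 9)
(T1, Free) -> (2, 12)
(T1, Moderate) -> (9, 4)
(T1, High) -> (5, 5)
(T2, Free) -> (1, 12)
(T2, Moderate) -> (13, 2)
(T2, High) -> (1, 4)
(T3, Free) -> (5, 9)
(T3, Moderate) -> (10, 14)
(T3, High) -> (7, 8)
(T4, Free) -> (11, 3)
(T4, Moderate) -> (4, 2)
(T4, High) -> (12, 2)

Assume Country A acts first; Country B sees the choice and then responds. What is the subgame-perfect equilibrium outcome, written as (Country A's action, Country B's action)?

(T4, Free)

Work backward from Country B's decision.
- T0 → Country B plays High (best of 5, 1, 9); Country A gets 4.
- T1 → Country B plays Free (best of 12, 4, 5); Country A gets 2.
- T2 → Country B plays Free (best of 12, 2, 4); Country A gets 1.
- T3 → Country B plays Moderate (best of 9, 14, 8); Country A gets 10.
- T4 → Country B plays Free (best of 3, 2, 2); Country A gets 11.
Maximizing over 4, 2, 1, 10, 11, Country A chooses T4. Subgame-perfect outcome: (T4, Free) with payoffs (11, 3).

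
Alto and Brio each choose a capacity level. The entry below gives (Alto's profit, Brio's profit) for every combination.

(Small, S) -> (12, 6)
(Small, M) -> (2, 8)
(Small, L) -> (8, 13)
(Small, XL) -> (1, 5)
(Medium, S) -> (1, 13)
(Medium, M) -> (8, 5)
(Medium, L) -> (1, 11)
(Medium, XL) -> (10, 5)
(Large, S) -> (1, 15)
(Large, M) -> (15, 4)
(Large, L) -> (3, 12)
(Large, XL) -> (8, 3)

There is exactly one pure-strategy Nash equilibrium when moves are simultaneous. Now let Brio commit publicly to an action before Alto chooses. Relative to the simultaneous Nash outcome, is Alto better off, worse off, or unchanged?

Backward induction with Brio moving first.
- S: Alto compares 12, 1, 1 and picks Small; Brio would get 6.
- M: Alto compares 2, 8, 15 and picks Large; Brio would get 4.
- L: Alto compares 8, 1, 3 and picks Small; Brio would get 13.
- XL: Alto compares 1, 10, 8 and picks Medium; Brio would get 5.
Among 6, 4, 13, 5, the best is 13 at L. Subgame-perfect outcome: (Small, L) with payoffs (8, 13).
For the simultaneous game, intersect best replies.
Alto's best replies: S→Small; M→Large; L→Small; XL→Medium.
Brio's best replies: Small→L; Medium→S; Large→S.
Only (Small, L) has each player best-responding; Nash payoffs (8, 13).
Alto earns 8 sequentially versus 8 at the Nash outcome: unchanged.

unchanged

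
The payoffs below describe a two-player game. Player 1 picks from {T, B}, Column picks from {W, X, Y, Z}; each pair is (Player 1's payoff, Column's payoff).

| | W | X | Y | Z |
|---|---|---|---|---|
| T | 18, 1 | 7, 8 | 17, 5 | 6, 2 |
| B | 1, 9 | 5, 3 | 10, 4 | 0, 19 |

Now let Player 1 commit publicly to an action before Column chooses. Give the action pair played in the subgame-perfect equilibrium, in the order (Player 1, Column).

(T, X)

Backward induction with Player 1 moving first.
- T: BR = X, leader payoff 7.
- B: BR = Z, leader payoff 0.
Among 7, 0, the best is 7 at T. Subgame-perfect outcome: (T, X) with payoffs (7, 8).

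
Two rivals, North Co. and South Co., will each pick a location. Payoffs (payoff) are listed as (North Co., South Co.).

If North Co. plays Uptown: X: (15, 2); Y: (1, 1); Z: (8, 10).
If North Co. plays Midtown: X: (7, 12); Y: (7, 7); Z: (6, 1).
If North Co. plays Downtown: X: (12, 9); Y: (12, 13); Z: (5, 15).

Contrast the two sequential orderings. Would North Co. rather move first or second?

If North Co. leads: South Co.'s best replies are Uptown→Z, Midtown→X, Downtown→Z; North Co.'s induced payoffs 8, 7, 5; outcome (Uptown, Z), payoffs (8, 10).
If South Co. leads: North Co.'s best replies are X→Uptown, Y→Downtown, Z→Uptown; South Co.'s induced payoffs 2, 13, 10; outcome (Downtown, Y), payoffs (12, 13).
North Co. gets 8 moving first and 12 moving second, so North Co. prefers to move second.

second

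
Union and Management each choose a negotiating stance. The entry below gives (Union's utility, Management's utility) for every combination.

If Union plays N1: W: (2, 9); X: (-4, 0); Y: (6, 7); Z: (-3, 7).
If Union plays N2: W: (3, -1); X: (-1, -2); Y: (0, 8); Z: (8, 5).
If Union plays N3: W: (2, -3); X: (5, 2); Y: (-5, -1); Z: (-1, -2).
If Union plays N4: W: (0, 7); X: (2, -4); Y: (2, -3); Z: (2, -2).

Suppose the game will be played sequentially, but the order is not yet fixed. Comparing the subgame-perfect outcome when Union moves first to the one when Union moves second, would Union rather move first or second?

If Union leads: Management's best replies are N1→W, N2→Y, N3→X, N4→W; Union's induced payoffs 2, 0, 5, 0; outcome (N3, X), payoffs (5, 2).
If Management leads: Union's best replies are W→N2, X→N3, Y→N1, Z→N2; Management's induced payoffs -1, 2, 7, 5; outcome (N1, Y), payoffs (6, 7).
Union gets 5 moving first and 6 moving second, so Union prefers to move second.

second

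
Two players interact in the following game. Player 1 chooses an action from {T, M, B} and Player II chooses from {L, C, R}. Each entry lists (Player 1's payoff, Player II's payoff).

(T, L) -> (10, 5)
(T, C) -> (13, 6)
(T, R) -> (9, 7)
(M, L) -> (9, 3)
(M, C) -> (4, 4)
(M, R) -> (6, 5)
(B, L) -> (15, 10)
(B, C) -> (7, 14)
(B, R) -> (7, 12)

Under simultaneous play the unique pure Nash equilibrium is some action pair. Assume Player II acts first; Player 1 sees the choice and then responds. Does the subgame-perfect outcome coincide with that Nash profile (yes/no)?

no

Work backward from Player 1's decision.
- L: Player 1 compares 10, 9, 15 and picks B; Player II would get 10.
- C: Player 1 compares 13, 4, 7 and picks T; Player II would get 6.
- R: Player 1 compares 9, 6, 7 and picks T; Player II would get 7.
Player II's induced payoffs are 10, 6, 7, so Player II commits to L. Subgame-perfect outcome: (B, L) with payoffs (15, 10).
Now find the simultaneous Nash equilibrium.
Player 1's best replies: L→B; C→T; R→T.
Player II's best replies: T→R; M→R; B→C.
Only (T, R) has each player best-responding; Nash payoffs (9, 7).
Sequential outcome (B, L) differs from the Nash profile (T, R).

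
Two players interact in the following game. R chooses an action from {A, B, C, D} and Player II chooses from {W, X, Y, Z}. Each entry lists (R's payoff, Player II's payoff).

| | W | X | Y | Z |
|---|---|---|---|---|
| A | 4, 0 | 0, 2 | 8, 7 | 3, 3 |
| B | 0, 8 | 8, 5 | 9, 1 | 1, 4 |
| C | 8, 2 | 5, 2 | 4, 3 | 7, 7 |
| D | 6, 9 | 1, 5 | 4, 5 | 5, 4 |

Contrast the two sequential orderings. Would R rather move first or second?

If R leads: Player II's best replies are A→Y, B→W, C→Z, D→W; R's induced payoffs 8, 0, 7, 6; outcome (A, Y), payoffs (8, 7).
If Player II leads: R's best replies are W→C, X→B, Y→B, Z→C; Player II's induced payoffs 2, 5, 1, 7; outcome (C, Z), payoffs (7, 7).
R gets 8 moving first and 7 moving second, so R prefers to move first.

first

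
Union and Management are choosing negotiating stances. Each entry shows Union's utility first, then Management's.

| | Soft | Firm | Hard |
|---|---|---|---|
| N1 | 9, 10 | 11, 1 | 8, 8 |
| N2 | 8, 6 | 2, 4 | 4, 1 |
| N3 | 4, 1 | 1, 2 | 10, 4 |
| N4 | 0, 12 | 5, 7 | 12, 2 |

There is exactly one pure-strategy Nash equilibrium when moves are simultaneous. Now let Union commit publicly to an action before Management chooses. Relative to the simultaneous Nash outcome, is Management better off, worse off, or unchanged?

Work backward from Management's decision.
- N1: BR = Soft, leader payoff 9.
- N2: BR = Soft, leader payoff 8.
- N3: BR = Hard, leader payoff 10.
- N4: BR = Soft, leader payoff 0.
Among 9, 8, 10, 0, the best is 10 at N3. Subgame-perfect outcome: (N3, Hard) with payoffs (10, 4).
Now find the simultaneous Nash equilibrium.
Union's best replies: Soft→N1; Firm→N1; Hard→N4.
Management's best replies: N1→Soft; N2→Soft; N3→Hard; N4→Soft.
The unique mutual best reply is (N1, Soft), giving (9, 10).
Management earns 4 sequentially versus 10 at the Nash outcome: worse off.

worse off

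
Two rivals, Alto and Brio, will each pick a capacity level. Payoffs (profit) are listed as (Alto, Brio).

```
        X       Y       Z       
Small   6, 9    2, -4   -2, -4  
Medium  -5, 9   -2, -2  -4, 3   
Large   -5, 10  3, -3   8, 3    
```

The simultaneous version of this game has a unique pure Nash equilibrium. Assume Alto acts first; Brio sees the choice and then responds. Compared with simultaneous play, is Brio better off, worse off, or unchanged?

Work backward from Brio's decision.
- Small → Brio plays X (best of 9, -4, -4); Alto gets 6.
- Medium → Brio plays X (best of 9, -2, 3); Alto gets -5.
- Large → Brio plays X (best of 10, -3, 3); Alto gets -5.
Among 6, -5, -5, the best is 6 at Small. Subgame-perfect outcome: (Small, X) with payoffs (6, 9).
Under simultaneous play:
Alto's best replies: X→Small; Y→Large; Z→Large.
Brio's best replies: Small→X; Medium→X; Large→X.
The unique mutual best reply is (Small, X), giving (6, 9).
Brio earns 9 sequentially versus 9 at the Nash outcome: unchanged.

unchanged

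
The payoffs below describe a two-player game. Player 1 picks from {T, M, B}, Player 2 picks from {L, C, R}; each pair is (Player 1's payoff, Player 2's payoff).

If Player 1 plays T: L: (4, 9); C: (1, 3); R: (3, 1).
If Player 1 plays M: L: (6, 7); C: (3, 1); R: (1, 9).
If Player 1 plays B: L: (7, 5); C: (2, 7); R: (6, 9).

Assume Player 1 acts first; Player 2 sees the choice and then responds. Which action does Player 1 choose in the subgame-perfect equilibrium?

Solve by backward induction (Player 1 leads).
- T → Player 2 plays L (best of 9, 3, 1); Player 1 gets 4.
- M → Player 2 plays R (best of 7, 1, 9); Player 1 gets 1.
- B → Player 2 plays R (best of 5, 7, 9); Player 1 gets 6.
Among 4, 1, 6, the best is 6 at B. Subgame-perfect outcome: (B, R) with payoffs (6, 9).

B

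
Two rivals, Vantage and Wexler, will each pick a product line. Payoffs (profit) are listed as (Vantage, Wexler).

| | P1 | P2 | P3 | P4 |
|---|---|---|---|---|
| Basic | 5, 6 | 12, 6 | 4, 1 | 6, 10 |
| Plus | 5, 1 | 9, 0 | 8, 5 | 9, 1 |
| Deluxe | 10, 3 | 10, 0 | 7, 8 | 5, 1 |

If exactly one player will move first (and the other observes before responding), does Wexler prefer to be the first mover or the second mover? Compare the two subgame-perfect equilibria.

If Vantage leads: Wexler's best replies are Basic→P4, Plus→P3, Deluxe→P3; Vantage's induced payoffs 6, 8, 7; outcome (Plus, P3), payoffs (8, 5).
If Wexler leads: Vantage's best replies are P1→Deluxe, P2→Basic, P3→Plus, P4→Plus; Wexler's induced payoffs 3, 6, 5, 1; outcome (Basic, P2), payoffs (12, 6).
Wexler gets 6 moving first and 5 moving second, so Wexler prefers to move first.

first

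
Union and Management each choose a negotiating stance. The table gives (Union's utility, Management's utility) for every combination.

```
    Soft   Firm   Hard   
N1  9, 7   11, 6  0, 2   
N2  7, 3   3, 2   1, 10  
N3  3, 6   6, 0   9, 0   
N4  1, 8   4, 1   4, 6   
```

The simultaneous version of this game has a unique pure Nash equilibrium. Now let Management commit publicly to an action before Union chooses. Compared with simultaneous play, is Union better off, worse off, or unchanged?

unchanged

Backward induction with Management moving first.
- Soft: Union compares 9, 7, 3, 1 and picks N1; Management would get 7.
- Firm: Union compares 11, 3, 6, 4 and picks N1; Management would get 6.
- Hard: Union compares 0, 1, 9, 4 and picks N3; Management would get 0.
Among 7, 6, 0, the best is 7 at Soft. Subgame-perfect outcome: (N1, Soft) with payoffs (9, 7).
Under simultaneous play:
Union's best replies: Soft→N1; Firm→N1; Hard→N3.
Management's best replies: N1→Soft; N2→Hard; N3→Soft; N4→Soft.
Only (N1, Soft) has each player best-responding; Nash payoffs (9, 7).
Union earns 9 sequentially versus 9 at the Nash outcome: unchanged.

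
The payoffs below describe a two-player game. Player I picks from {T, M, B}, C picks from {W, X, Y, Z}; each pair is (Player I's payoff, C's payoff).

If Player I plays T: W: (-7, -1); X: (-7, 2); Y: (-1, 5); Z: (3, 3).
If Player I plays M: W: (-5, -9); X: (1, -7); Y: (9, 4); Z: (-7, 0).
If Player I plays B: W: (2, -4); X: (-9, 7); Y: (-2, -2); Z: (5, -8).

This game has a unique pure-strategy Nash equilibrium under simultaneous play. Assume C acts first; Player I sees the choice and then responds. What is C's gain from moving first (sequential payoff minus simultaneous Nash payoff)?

Player I best-responds to each possible C move:
- W → Player I plays B (best of -7, -5, 2); C gets -4.
- X → Player I plays M (best of -7, 1, -9); C gets -7.
- Y → Player I plays M (best of -1, 9, -2); C gets 4.
- Z → Player I plays B (best of 3, -7, 5); C gets -8.
Among -4, -7, 4, -8, the best is 4 at Y. Subgame-perfect outcome: (M, Y) with payoffs (9, 4).
For the simultaneous game, intersect best replies.
Player I's best replies: W→B; X→M; Y→M; Z→B.
C's best replies: T→Y; M→Y; B→X.
The unique mutual best reply is (M, Y), giving (9, 4).
C's commitment gain: 4 − 4 = 0.

0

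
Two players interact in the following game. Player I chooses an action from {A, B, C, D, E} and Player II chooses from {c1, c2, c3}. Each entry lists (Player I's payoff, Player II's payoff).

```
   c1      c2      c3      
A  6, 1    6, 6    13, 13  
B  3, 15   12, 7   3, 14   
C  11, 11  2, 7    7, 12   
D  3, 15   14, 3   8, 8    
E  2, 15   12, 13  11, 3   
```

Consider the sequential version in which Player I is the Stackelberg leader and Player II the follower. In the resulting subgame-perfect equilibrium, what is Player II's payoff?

13

Backward induction with Player I moving first.
- A: BR = c3, leader payoff 13.
- B: BR = c1, leader payoff 3.
- C: BR = c3, leader payoff 7.
- D: BR = c1, leader payoff 3.
- E: BR = c1, leader payoff 2.
Maximizing over 13, 3, 7, 3, 2, Player I chooses A. Subgame-perfect outcome: (A, c3) with payoffs (13, 13).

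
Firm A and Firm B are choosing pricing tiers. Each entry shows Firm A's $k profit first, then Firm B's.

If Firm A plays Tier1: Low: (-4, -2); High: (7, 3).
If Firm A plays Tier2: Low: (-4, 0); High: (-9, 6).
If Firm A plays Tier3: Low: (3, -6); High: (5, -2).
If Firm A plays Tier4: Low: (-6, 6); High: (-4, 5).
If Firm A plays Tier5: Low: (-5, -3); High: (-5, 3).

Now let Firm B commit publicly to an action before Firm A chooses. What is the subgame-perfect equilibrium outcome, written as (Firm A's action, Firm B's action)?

(Tier1, High)

Backward induction with Firm B moving first.
- Low: BR = Tier3, leader payoff -6.
- High: BR = Tier1, leader payoff 3.
Firm B's induced payoffs are -6, 3, so Firm B commits to High. Subgame-perfect outcome: (Tier1, High) with payoffs (7, 3).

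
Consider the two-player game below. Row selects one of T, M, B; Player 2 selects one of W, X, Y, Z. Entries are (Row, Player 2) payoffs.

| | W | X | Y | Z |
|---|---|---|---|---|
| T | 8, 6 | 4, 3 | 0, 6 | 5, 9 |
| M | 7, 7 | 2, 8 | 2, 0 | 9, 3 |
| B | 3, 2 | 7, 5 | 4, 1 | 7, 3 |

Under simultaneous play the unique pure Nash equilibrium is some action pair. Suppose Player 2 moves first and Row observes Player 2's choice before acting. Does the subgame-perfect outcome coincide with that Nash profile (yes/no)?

Work backward from Row's decision.
- W → Row plays T (best of 8, 7, 3); Player 2 gets 6.
- X → Row plays B (best of 4, 2, 7); Player 2 gets 5.
- Y → Row plays B (best of 0, 2, 4); Player 2 gets 1.
- Z → Row plays M (best of 5, 9, 7); Player 2 gets 3.
Maximizing over 6, 5, 1, 3, Player 2 chooses W. Subgame-perfect outcome: (T, W) with payoffs (8, 6).
For the simultaneous game, intersect best replies.
Row's best replies: W→T; X→B; Y→B; Z→M.
Player 2's best replies: T→Z; M→X; B→X.
Only (B, X) has each player best-responding; Nash payoffs (7, 5).
Sequential outcome (T, W) differs from the Nash profile (B, X).

no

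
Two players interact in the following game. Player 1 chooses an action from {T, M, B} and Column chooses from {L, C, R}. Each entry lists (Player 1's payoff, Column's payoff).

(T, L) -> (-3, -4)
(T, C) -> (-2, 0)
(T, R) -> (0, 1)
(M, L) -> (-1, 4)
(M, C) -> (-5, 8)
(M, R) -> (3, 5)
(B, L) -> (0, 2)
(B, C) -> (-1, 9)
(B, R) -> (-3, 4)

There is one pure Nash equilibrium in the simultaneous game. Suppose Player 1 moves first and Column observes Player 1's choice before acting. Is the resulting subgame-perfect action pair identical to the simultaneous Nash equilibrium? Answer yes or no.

Solve by backward induction (Player 1 leads).
- T: Column compares -4, 0, 1 and picks R; Player 1 would get 0.
- M: Column compares 4, 8, 5 and picks C; Player 1 would get -5.
- B: Column compares 2, 9, 4 and picks C; Player 1 would get -1.
Player 1's induced payoffs are 0, -5, -1, so Player 1 commits to T. Subgame-perfect outcome: (T, R) with payoffs (0, 1).
Under simultaneous play:
Player 1's best replies: L→B; C→B; R→M.
Column's best replies: T→R; M→C; B→C.
The unique mutual best reply is (B, C), giving (-1, 9).
Sequential outcome (T, R) differs from the Nash profile (B, C).

no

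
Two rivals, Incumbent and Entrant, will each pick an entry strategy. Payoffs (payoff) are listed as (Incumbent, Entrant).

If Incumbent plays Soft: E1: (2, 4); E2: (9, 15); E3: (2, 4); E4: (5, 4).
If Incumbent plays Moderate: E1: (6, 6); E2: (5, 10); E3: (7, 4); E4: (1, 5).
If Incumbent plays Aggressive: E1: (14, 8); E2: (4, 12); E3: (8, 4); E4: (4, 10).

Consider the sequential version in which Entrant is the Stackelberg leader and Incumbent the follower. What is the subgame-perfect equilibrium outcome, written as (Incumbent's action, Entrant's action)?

(Soft, E2)

Backward induction with Entrant moving first.
- E1: BR = Aggressive, leader payoff 8.
- E2: BR = Soft, leader payoff 15.
- E3: BR = Aggressive, leader payoff 4.
- E4: BR = Soft, leader payoff 4.
Among 8, 15, 4, 4, the best is 15 at E2. Subgame-perfect outcome: (Soft, E2) with payoffs (9, 15).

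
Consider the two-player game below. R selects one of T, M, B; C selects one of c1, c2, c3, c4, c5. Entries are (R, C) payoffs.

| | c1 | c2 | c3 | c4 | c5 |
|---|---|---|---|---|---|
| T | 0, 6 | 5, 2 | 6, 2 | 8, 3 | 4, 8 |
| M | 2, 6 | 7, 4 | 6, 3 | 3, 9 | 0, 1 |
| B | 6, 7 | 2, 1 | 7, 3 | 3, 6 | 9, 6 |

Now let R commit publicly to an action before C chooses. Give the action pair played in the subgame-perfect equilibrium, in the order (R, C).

(B, c1)

Backward induction with R moving first.
- T: C compares 6, 2, 2, 3, 8 and picks c5; R would get 4.
- M: C compares 6, 4, 3, 9, 1 and picks c4; R would get 3.
- B: C compares 7, 1, 3, 6, 6 and picks c1; R would get 6.
R's induced payoffs are 4, 3, 6, so R commits to B. Subgame-perfect outcome: (B, c1) with payoffs (6, 7).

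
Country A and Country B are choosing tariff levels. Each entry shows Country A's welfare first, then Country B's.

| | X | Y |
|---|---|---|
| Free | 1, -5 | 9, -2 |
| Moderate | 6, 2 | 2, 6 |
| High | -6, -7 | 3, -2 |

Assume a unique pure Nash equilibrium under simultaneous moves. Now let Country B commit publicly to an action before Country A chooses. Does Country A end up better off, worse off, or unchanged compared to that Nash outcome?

worse off

Solve by backward induction (Country B leads).
- X: BR = Moderate, leader payoff 2.
- Y: BR = Free, leader payoff -2.
Country B's induced payoffs are 2, -2, so Country B commits to X. Subgame-perfect outcome: (Moderate, X) with payoffs (6, 2).
Now find the simultaneous Nash equilibrium.
Country A's best replies: X→Moderate; Y→Free.
Country B's best replies: Free→Y; Moderate→Y; High→Y.
Only (Free, Y) has each player best-responding; Nash payoffs (9, -2).
Country A earns 6 sequentially versus 9 at the Nash outcome: worse off.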